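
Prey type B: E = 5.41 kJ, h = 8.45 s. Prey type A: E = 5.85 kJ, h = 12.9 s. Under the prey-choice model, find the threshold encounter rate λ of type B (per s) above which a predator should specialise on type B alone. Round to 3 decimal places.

0.287 per s

At the threshold, the rate on type B alone equals the profitability of type A: λ·5.41/(1 + λ·8.45) = 5.85/12.9 = 0.4535.
Rearranging, λ(5.41 − 0.4535×8.45) = 0.4535, so λ = 0.4535/1.578 = 0.2874 per s.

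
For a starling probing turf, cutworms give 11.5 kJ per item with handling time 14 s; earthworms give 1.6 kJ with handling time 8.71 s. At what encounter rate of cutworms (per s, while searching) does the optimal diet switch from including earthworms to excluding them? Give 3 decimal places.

0.021 per s

The zero-one rule: include earthworms iff E₂/h₂ > λE₁/(1+λh₁). Equality gives the switch point.
λE₁h₂ = E₂ + λE₂h₁ ⇒ λ = E₂/(E₁h₂ − E₂h₁) = 1.6/(100.2 − 22.4) = 0.02057 per s.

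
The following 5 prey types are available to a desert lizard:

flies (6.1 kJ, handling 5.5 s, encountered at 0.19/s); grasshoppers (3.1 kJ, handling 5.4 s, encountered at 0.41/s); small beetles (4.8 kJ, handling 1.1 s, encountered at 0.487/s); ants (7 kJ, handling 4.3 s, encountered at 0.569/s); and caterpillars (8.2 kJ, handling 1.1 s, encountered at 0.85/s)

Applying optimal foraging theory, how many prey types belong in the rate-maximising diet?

2

E/h in descending order: caterpillars 7.45, small beetles 4.36, ants 1.63, flies 1.11, grasshoppers 0.574 kJ/s. The optimal diet is the largest prefix of this list for which every included type satisfies E_i/h_i > R on the types above it.
Rate on top 1: 3.602. small beetles: 4.36 > 3.602 → include.
Rate on top 2: 3.767. ants: 1.63 < 3.767 → exclude; stop.
Optimal diet: caterpillars, small beetles — 2 of 5 types.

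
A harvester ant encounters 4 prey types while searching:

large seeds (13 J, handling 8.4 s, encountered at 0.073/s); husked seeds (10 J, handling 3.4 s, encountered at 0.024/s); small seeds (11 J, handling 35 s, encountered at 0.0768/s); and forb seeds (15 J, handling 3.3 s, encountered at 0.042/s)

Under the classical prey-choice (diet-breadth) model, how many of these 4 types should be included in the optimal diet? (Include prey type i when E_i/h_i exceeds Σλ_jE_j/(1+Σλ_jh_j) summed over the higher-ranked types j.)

E/h in descending order: forb seeds 4.55, husked seeds 2.94, large seeds 1.55, small seeds 0.314 J/s. The optimal diet is the largest prefix of this list for which every included type satisfies E_i/h_i > R on the types above it.
Rate on top 1: 0.5533. husked seeds: 2.94 > 0.5533 → include.
Rate on top 2: 0.713. large seeds: 1.55 > 0.713 → include.
Rate on top 3: 0.9921. small seeds: 0.314 < 0.9921 → exclude; stop.
Optimal diet: forb seeds, husked seeds, large seeds — 3 of 4 types.

3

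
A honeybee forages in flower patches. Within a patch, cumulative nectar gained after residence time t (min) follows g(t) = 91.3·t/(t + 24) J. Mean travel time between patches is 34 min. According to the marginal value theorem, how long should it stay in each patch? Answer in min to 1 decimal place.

Maximise g(t)/(T+t): set derivative to zero → g'(t)(T+t) = g(t).
g'(t) = 91.3·24/(t + 24)². Setting 91.3·24/(t+24)² = 91.3t/[(t+24)(34+t)] gives 24(34+t) = t(t+24), so t² = 24×34 = 816.
t* = √816 = 28.57 min.

28.6 min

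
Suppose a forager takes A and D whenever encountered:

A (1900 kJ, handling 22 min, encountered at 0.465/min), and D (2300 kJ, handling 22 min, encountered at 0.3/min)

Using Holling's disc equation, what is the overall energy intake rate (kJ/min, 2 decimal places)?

88.25 kJ/min

Energy encountered per unit search time: 0.465×1900 + 0.3×2300 = 1574 kJ/min.
Handling time per unit search time: 0.465×22 + 0.3×22 = 16.83.
Rate = 1574/(1 + 16.83) = 88.25 kJ/min.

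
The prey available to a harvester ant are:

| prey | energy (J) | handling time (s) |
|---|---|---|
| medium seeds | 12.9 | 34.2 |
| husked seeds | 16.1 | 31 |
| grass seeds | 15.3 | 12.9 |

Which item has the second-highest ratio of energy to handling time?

In descending order of E/h:
grass seeds: 15.3/12.9 = 1.19 J/s
husked seeds: 16.1/31 = 0.519 J/s
medium seeds: 12.9/34.2 = 0.377 J/s

husked seeds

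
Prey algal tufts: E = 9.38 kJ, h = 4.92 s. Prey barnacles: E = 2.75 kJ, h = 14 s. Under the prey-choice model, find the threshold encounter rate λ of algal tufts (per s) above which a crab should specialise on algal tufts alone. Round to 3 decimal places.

0.023 per s

At the threshold, the rate on algal tufts alone equals the profitability of barnacles: λ·9.38/(1 + λ·4.92) = 2.75/14 = 0.1964.
Rearranging, λ(9.38 − 0.1964×4.92) = 0.1964, so λ = 0.1964/8.414 = 0.02335 per s.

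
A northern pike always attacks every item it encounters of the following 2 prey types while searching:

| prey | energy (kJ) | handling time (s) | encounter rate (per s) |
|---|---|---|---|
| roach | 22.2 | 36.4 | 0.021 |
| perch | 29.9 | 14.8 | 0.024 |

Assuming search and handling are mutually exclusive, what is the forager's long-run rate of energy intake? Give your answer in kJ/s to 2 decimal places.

0.56 kJ/s

R = Σλ_iE_i / (1 + Σλ_ih_i)
Numerator: 0.021×22.2 + 0.024×29.9 = 1.184
Denominator: 1 + 0.021×36.4 + 0.024×14.8 = 2.12
R = 1.184/2.12 = 0.5585 kJ/s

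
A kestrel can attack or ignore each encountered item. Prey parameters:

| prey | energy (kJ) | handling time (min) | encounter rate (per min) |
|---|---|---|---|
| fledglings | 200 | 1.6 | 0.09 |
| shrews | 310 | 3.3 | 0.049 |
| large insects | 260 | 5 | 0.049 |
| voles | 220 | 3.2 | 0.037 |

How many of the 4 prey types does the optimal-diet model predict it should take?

4

Rank by E/h (kJ/min): fledglings 125, shrews 93.9, voles 68.8, large insects 52. Include each in turn until the next type's E/h falls below the running intake rate.
Rate on top 1: 15.73. shrews: 93.9 > 15.73 → include.
Rate on top 2: 25.42. voles: 68.8 > 25.42 → include.
Rate on top 3: 29.02. large insects: 52 > 29.02 → include.
Optimal diet: fledglings, shrews, voles, large insects — 4 of 4 types.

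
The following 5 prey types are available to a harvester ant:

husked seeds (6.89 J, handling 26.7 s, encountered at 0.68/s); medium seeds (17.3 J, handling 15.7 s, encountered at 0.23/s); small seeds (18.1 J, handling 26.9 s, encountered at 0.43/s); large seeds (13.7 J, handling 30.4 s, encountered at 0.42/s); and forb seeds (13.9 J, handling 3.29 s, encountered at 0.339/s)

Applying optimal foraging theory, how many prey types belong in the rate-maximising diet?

Profitabilities (E/h, J/s): forb seeds 4.22, medium seeds 1.1, small seeds 0.673, large seeds 0.451, husked seeds 0.258. Add prey in this order while the next type's profitability exceeds the intake rate on those already taken.
Rate on top 1: 2.228. medium seeds: 1.1 < 2.228 → exclude; stop.
Optimal diet: forb seeds — 1 of 5 types.

1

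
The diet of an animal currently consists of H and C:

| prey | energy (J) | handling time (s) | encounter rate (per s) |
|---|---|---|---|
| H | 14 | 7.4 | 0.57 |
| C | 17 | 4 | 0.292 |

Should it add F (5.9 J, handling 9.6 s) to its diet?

Intake rate on the current diet: R = (0.57×14 + 0.292×17) / (1 + 0.57×7.4 + 0.292×4) = 12.94/6.386 = 2.027 J/s.
Profitability of F: 5.9/9.6 = 0.6146 J/s.
0.6146 < 2.027, so adding F would lower the average — exclude it.

No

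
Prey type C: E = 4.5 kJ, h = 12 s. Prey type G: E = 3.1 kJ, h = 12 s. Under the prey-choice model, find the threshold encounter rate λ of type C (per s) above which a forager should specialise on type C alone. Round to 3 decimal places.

The zero-one rule: include type G iff E₂/h₂ > λE₁/(1+λh₁). Equality gives the switch point.
λE₁h₂ = E₂ + λE₂h₁ ⇒ λ = E₂/(E₁h₂ − E₂h₁) = 3.1/(54 − 37.2) = 0.1845 per s.

0.185 per s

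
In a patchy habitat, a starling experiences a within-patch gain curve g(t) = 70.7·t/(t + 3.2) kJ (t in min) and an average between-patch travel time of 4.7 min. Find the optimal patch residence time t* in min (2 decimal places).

3.88 min

By the marginal value theorem, leave when the instantaneous gain rate g'(t) equals the habitat-wide average g(t)/(T + t).
g'(t) = 70.7·3.2/(t + 3.2)². Setting 70.7·3.2/(t+3.2)² = 70.7t/[(t+3.2)(4.7+t)] gives 3.2(4.7+t) = t(t+3.2), so t² = 3.2×4.7 = 15.04.
t* = √15.04 = 3.878 min.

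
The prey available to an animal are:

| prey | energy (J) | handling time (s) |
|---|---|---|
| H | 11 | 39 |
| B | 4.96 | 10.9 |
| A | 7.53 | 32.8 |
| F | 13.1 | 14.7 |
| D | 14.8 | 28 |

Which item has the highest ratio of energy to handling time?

Profitability E/h (J/s): H = 11/39 = 0.282, B = 4.96/10.9 = 0.455, A = 7.53/32.8 = 0.23, F = 13.1/14.7 = 0.891, D = 14.8/28 = 0.529.
Ranked: F > D > B > H > A.

F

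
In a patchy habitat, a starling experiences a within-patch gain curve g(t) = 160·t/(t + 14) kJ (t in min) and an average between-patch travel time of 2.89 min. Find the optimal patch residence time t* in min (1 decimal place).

Optimal t* satisfies g'(t*) = g(t*)/(T + t*).
g'(t) = 160·14/(t + 14)². Setting 160·14/(t+14)² = 160t/[(t+14)(2.89+t)] gives 14(2.89+t) = t(t+14), so t² = 14×2.89 = 40.46.
t* = √40.46 = 6.361 min.

6.4 min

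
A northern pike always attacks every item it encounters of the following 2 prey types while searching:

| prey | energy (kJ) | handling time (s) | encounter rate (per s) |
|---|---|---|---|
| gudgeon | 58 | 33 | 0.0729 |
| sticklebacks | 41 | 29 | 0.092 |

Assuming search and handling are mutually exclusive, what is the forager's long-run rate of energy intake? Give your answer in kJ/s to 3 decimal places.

R = (0.0729×58 + 0.092×41) / (1 + 0.0729×33 + 0.092×29) = 8/6.074 = 1.317 kJ/s.

1.317 kJ/s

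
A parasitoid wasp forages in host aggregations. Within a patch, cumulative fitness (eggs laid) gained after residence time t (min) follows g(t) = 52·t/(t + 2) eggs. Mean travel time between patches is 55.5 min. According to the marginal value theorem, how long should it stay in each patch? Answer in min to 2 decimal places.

10.54 min

Maximise g(t)/(T+t): set derivative to zero → g'(t)(T+t) = g(t).
g'(t) = 52·2/(t + 2)². Setting 52·2/(t+2)² = 52t/[(t+2)(55.5+t)] gives 2(55.5+t) = t(t+2), so t² = 2×55.5 = 111.
t* = √111 = 10.54 min.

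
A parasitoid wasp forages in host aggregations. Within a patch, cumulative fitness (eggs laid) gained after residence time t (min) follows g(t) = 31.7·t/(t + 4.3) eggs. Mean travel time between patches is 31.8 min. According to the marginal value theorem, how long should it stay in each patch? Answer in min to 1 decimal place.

By the marginal value theorem, leave when the instantaneous gain rate g'(t) equals the habitat-wide average g(t)/(T + t).
g'(t) = 31.7·4.3/(t + 4.3)². Setting 31.7·4.3/(t+4.3)² = 31.7t/[(t+4.3)(31.8+t)] gives 4.3(31.8+t) = t(t+4.3), so t² = 4.3×31.8 = 136.7.
t* = √136.7 = 11.69 min.

11.7 min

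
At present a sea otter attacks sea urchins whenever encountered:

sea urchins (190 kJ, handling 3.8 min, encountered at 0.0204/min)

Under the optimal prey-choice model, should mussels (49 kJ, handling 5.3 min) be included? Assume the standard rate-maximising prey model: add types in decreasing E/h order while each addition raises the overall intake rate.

On sea urchins alone, R = ΣλE/(1+Σλh) = 3.876/1.078 = 3.597 kJ/min.
mussels: E/h = 49/5.3 = 9.245 kJ/min.
Since 9.245 > R, including mussels increases the long-run rate.

Yes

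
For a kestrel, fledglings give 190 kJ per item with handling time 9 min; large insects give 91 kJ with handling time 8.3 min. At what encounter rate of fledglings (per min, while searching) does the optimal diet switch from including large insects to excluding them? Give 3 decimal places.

The zero-one rule: include large insects iff E₂/h₂ > λE₁/(1+λh₁). Equality gives the switch point.
λE₁h₂ = E₂ + λE₂h₁ ⇒ λ = E₂/(E₁h₂ − E₂h₁) = 91/(1577 − 819) = 0.1201 per min.

0.120 per min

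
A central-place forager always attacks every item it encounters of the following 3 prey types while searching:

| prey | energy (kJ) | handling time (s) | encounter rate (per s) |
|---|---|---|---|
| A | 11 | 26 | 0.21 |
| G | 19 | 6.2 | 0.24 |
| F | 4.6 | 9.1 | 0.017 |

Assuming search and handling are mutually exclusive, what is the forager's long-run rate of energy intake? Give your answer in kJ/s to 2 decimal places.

0.86 kJ/s

R = (0.21×11 + 0.24×19 + 0.017×4.6) / (1 + 0.21×26 + 0.24×6.2 + 0.017×9.1) = 6.948/8.103 = 0.8575 kJ/s.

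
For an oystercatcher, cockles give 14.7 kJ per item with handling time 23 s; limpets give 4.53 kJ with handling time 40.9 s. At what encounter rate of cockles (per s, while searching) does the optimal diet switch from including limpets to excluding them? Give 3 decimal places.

The zero-one rule: include limpets iff E₂/h₂ > λE₁/(1+λh₁). Equality gives the switch point.
λE₁h₂ = E₂ + λE₂h₁ ⇒ λ = E₂/(E₁h₂ − E₂h₁) = 4.53/(601.2 − 104.2) = 0.009114 per s.

0.009 per s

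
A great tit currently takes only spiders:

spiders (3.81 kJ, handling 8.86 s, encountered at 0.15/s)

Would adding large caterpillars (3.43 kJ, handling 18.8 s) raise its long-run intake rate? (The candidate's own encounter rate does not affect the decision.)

On spiders alone, R = ΣλE/(1+Σλh) = 0.5715/2.329 = 0.2454 kJ/s.
Profitability of large caterpillars: 3.43/18.8 = 0.1824 kJ/s.
Since 0.1824 < R, time spent handling large caterpillars is better spent searching.

No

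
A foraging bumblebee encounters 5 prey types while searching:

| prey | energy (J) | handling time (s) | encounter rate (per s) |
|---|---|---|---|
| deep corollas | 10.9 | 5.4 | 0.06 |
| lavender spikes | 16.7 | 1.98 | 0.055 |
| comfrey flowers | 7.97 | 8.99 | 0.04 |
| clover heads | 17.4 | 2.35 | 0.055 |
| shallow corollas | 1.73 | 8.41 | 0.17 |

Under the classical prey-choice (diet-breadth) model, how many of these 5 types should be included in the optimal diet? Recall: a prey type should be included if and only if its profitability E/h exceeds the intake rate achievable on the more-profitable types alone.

Rank by E/h (J/s): lavender spikes 8.43, clover heads 7.4, deep corollas 2.02, comfrey flowers 0.887, shallow corollas 0.206. Include each in turn until the next type's E/h falls below the running intake rate.
Rate on top 1: 0.8283. clover heads: 7.4 > 0.8283 → include.
Rate on top 2: 1.515. deep corollas: 2.02 > 1.515 → include.
Rate on top 3: 1.619. comfrey flowers: 0.887 < 1.619 → exclude; stop.
Optimal diet: lavender spikes, clover heads, deep corollas — 3 of 5 types.

3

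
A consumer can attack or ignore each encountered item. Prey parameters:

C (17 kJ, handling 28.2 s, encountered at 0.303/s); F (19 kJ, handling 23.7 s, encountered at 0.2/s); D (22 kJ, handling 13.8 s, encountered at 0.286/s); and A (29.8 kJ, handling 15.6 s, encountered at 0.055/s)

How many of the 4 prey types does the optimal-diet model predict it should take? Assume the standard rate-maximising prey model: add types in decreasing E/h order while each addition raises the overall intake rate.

2

E/h in descending order: A 1.91, D 1.59, F 0.802, C 0.603 kJ/s. The optimal diet is the largest prefix of this list for which every included type satisfies E_i/h_i > R on the types above it.
Rate on top 1: 0.8821. D: 1.59 > 0.8821 → include.
Rate on top 2: 1.366. F: 0.802 < 1.366 → exclude; stop.
Optimal diet: A, D — 2 of 4 types.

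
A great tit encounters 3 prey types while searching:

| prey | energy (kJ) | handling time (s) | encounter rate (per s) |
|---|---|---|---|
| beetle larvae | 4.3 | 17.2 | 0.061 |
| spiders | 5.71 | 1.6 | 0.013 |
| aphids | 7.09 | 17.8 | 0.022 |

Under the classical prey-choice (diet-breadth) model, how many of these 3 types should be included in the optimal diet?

Rank by E/h (kJ/s): spiders 3.57, aphids 0.398, beetle larvae 0.25. Include each in turn until the next type's E/h falls below the running intake rate.
Rate on top 1: 0.07272. aphids: 0.398 > 0.07272 → include.
Rate on top 2: 0.163. beetle larvae: 0.25 > 0.163 → include.
Optimal diet: spiders, aphids, beetle larvae — 3 of 3 types.

3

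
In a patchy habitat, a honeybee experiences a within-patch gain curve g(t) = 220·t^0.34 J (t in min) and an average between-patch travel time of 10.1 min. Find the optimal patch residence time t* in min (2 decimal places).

5.20 min

Optimal t* satisfies g'(t*) = g(t*)/(T + t*).
g'(t) = 0.34·220·t^-0.66. Setting 0.34·220·t^-0.66 = 220·t^0.34/(10.1+t) gives 0.34(10.1+t) = t, so 0.66·t = 0.34×10.1.
t* = 0.34×10.1/0.66 = 5.203 min.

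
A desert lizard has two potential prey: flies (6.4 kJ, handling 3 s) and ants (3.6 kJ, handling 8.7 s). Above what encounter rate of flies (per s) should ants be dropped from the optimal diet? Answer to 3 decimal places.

0.080 per s

At the threshold, the rate on flies alone equals the profitability of ants: λ·6.4/(1 + λ·3) = 3.6/8.7 = 0.4138.
Rearranging, λ(6.4 − 0.4138×3) = 0.4138, so λ = 0.4138/5.159 = 0.08021 per s.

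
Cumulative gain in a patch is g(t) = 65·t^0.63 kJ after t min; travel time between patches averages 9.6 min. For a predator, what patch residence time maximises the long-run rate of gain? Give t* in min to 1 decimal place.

16.3 min

Optimal t* satisfies g'(t*) = g(t*)/(T + t*).
g'(t) = 0.63·65·t^-0.37. Setting 0.63·65·t^-0.37 = 65·t^0.63/(9.6+t) gives 0.63(9.6+t) = t, so 0.37·t = 0.63×9.6.
t* = 0.63×9.6/0.37 = 16.35 min.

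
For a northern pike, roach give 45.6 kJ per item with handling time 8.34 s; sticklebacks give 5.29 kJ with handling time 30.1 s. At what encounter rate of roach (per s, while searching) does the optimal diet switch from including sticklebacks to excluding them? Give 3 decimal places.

Drop sticklebacks once their profitability E₂/h₂ falls below the rate achievable on roach alone: E₂/h₂ = λE₁/(1 + λh₁).
Solve for λ: λE₁h₂ = E₂(1 + λh₁) → λ(E₁h₂ − E₂h₁) = E₂ → λ = E₂/(E₁h₂ − E₂h₁).
λ = 5.29/(45.6×30.1 − 5.29×8.34) = 5.29/1328 = 0.003982 per s.

0.004 per s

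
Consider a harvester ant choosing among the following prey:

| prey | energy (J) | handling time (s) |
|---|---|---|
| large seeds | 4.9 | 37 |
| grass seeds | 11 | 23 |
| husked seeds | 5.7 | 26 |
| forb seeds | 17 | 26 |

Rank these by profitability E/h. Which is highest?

forb seeds

In descending order of E/h:
forb seeds: 17/26 = 0.654 J/s
grass seeds: 11/23 = 0.478 J/s
husked seeds: 5.7/26 = 0.219 J/s
large seeds: 4.9/37 = 0.132 J/s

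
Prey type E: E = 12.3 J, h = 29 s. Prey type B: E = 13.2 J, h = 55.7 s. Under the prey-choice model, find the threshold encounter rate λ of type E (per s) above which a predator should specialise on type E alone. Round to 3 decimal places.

0.044 per s

Drop type B once their profitability E₂/h₂ falls below the rate achievable on type E alone: E₂/h₂ = λE₁/(1 + λh₁).
Solve for λ: λE₁h₂ = E₂(1 + λh₁) → λ(E₁h₂ − E₂h₁) = E₂ → λ = E₂/(E₁h₂ − E₂h₁).
λ = 13.2/(12.3×55.7 − 13.2×29) = 13.2/302.3 = 0.04366 per s.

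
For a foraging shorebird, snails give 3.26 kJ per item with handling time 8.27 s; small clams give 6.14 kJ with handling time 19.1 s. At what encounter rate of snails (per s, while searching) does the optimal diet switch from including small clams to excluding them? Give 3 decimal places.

At the threshold, the rate on snails alone equals the profitability of small clams: λ·3.26/(1 + λ·8.27) = 6.14/19.1 = 0.3215.
Rearranging, λ(3.26 − 0.3215×8.27) = 0.3215, so λ = 0.3215/0.6015 = 0.5345 per s.

0.534 per s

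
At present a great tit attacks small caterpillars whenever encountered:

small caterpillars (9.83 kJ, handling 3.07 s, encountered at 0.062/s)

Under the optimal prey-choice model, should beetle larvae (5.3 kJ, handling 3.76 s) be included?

Yes

On small caterpillars alone, R = ΣλE/(1+Σλh) = 0.6095/1.19 = 0.512 kJ/s.
beetle larvae: E/h = 5.3/3.76 = 1.41 kJ/s.
Since 1.41 > R, including beetle larvae increases the long-run rate.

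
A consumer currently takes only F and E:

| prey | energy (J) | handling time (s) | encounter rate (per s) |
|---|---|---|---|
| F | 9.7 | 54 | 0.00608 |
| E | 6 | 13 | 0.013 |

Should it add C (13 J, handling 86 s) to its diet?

Intake rate on the current diet: R = (0.00608×9.7 + 0.013×6) / (1 + 0.00608×54 + 0.013×13) = 0.137/1.497 = 0.09148 J/s.
Profitability of C: 13/86 = 0.1512 J/s.
0.1512 > 0.09148, so adding C raises the average — include it.

Yes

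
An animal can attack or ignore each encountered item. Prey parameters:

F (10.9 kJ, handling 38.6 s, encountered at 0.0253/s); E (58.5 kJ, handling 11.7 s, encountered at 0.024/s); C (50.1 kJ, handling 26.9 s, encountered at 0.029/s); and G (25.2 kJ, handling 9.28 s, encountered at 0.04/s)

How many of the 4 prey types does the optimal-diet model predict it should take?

E/h in descending order: E 5, G 2.72, C 1.86, F 0.282 kJ/s. The optimal diet is the largest prefix of this list for which every included type satisfies E_i/h_i > R on the types above it.
Rate on top 1: 1.096. G: 2.72 > 1.096 → include.
Rate on top 2: 1.46. C: 1.86 > 1.46 → include.
Rate on top 3: 1.589. F: 0.282 < 1.589 → exclude; stop.
Optimal diet: E, G, C — 3 of 4 types.

3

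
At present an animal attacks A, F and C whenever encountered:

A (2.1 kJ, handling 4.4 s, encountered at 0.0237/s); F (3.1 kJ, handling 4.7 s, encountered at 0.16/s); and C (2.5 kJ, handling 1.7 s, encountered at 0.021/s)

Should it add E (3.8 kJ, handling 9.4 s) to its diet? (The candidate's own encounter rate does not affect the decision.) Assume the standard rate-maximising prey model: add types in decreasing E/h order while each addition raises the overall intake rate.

Intake rate on the current diet: R = (0.0237×2.1 + 0.16×3.1 + 0.021×2.5) / (1 + 0.0237×4.4 + 0.16×4.7 + 0.021×1.7) = 0.5983/1.892 = 0.3162 kJ/s.
Profitability of E: 3.8/9.4 = 0.4043 kJ/s.
Since 0.4043 > R, including E increases the long-run rate.

Yes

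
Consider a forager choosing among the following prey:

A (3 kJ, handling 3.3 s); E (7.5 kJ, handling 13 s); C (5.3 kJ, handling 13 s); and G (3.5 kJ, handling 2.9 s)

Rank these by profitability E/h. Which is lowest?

C

In descending order of E/h:
G: 3.5/2.9 = 1.21 kJ/s
A: 3/3.3 = 0.909 kJ/s
E: 7.5/13 = 0.577 kJ/s
C: 5.3/13 = 0.408 kJ/s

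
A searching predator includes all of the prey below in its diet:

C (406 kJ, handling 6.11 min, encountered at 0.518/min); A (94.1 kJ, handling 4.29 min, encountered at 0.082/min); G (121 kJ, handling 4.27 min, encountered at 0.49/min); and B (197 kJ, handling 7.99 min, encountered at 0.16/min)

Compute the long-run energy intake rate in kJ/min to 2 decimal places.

39.16 kJ/min

R = (0.518×406 + 0.082×94.1 + 0.49×121 + 0.16×197) / (1 + 0.518×6.11 + 0.082×4.29 + 0.49×4.27 + 0.16×7.99) = 308.8/7.887 = 39.16 kJ/min.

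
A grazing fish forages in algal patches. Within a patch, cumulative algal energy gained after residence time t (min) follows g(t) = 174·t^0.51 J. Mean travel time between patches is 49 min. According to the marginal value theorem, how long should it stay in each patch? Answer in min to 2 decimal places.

51.00 min

By the marginal value theorem, leave when the instantaneous gain rate g'(t) equals the habitat-wide average g(t)/(T + t).
g'(t) = 0.51·174·t^-0.49. Setting 0.51·174·t^-0.49 = 174·t^0.51/(49+t) gives 0.51(49+t) = t, so 0.49·t = 0.51×49.
t* = 0.51×49/0.49 = 51 min.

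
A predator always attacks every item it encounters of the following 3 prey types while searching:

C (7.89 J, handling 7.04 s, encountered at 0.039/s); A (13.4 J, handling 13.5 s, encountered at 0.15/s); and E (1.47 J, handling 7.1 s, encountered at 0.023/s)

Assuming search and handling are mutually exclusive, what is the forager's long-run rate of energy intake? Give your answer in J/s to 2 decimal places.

R = Σλ_iE_i / (1 + Σλ_ih_i)
Numerator: 0.039×7.89 + 0.15×13.4 + 0.023×1.47 = 2.352
Denominator: 1 + 0.039×7.04 + 0.15×13.5 + 0.023×7.1 = 3.463
R = 2.352/3.463 = 0.6791 J/s

0.68 J/s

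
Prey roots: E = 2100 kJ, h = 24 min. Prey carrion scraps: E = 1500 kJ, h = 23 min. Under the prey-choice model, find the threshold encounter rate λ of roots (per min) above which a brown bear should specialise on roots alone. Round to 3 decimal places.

Drop carrion scraps once their profitability E₂/h₂ falls below the rate achievable on roots alone: E₂/h₂ = λE₁/(1 + λh₁).
Solve for λ: λE₁h₂ = E₂(1 + λh₁) → λ(E₁h₂ − E₂h₁) = E₂ → λ = E₂/(E₁h₂ − E₂h₁).
λ = 1500/(2100×23 − 1500×24) = 1500/1.23e+04 = 0.122 per min.

0.122 per min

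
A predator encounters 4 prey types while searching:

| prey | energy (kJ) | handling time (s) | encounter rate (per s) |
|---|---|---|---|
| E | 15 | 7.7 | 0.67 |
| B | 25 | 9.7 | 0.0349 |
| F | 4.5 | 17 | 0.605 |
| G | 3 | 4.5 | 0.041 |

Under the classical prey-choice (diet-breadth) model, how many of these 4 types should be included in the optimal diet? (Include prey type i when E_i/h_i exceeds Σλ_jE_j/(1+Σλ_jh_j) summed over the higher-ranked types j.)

2

E/h in descending order: B 2.58, E 1.95, G 0.667, F 0.265 kJ/s. The optimal diet is the largest prefix of this list for which every included type satisfies E_i/h_i > R on the types above it.
Rate on top 1: 0.6518. E: 1.95 > 0.6518 → include.
Rate on top 2: 1.681. G: 0.667 < 1.681 → exclude; stop.
Optimal diet: B, E — 2 of 4 types.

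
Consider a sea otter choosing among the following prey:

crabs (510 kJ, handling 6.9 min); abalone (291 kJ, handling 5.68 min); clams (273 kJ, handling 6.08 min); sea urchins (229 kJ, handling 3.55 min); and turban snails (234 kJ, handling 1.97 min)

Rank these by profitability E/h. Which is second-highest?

Profitability E/h (kJ/min): crabs = 510/6.9 = 73.9, abalone = 291/5.68 = 51.2, clams = 273/6.08 = 44.9, sea urchins = 229/3.55 = 64.5, turban snails = 234/1.97 = 119.
Ranked: turban snails > crabs > sea urchins > abalone > clams.

crabs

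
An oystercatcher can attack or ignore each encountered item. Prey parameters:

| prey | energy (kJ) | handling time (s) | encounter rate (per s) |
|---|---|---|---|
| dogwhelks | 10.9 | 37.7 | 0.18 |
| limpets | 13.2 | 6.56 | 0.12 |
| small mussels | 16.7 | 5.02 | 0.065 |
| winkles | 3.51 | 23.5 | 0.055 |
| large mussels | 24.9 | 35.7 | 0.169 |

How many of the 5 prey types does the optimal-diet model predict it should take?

Rank by E/h (kJ/s): small mussels 3.33, limpets 2.01, large mussels 0.697, dogwhelks 0.289, winkles 0.149. Include each in turn until the next type's E/h falls below the running intake rate.
Rate on top 1: 0.8184. limpets: 2.01 > 0.8184 → include.
Rate on top 2: 1.263. large mussels: 0.697 < 1.263 → exclude; stop.
Optimal diet: small mussels, limpets — 2 of 5 types.

2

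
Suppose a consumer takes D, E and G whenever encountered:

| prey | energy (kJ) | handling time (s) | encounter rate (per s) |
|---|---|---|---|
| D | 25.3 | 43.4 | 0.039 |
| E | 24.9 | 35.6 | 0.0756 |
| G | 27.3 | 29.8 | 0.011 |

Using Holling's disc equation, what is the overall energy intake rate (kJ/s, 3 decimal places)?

0.555 kJ/s

Energy encountered per unit search time: 0.039×25.3 + 0.0756×24.9 + 0.011×27.3 = 3.169 kJ/s.
Handling time per unit search time: 0.039×43.4 + 0.0756×35.6 + 0.011×29.8 = 4.712.
Rate = 3.169/(1 + 4.712) = 0.5549 kJ/s.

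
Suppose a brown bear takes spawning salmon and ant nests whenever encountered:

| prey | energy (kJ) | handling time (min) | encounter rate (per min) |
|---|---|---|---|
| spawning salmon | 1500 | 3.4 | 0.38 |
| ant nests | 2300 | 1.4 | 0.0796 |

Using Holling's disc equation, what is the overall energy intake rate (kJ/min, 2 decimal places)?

R = Σλ_iE_i / (1 + Σλ_ih_i)
Numerator: 0.38×1500 + 0.0796×2300 = 753.1
Denominator: 1 + 0.38×3.4 + 0.0796×1.4 = 2.403
R = 753.1/2.403 = 313.3 kJ/min

313.33 kJ/min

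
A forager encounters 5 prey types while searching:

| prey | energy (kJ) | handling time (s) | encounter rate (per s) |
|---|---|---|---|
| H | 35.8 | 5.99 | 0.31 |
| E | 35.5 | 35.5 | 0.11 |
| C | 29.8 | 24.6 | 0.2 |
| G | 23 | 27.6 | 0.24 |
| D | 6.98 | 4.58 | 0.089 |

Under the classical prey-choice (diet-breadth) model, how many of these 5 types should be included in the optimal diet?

1

E/h in descending order: H 5.98, D 1.52, C 1.21, E 1, G 0.833 kJ/s. The optimal diet is the largest prefix of this list for which every included type satisfies E_i/h_i > R on the types above it.
Rate on top 1: 3.885. D: 1.52 < 3.885 → exclude; stop.
Optimal diet: H — 1 of 5 types.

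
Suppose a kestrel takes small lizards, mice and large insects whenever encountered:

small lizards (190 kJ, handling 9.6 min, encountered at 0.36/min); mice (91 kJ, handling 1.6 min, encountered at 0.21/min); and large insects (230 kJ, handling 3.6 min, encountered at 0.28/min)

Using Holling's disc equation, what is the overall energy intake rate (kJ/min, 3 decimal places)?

26.191 kJ/min

Energy encountered per unit search time: 0.36×190 + 0.21×91 + 0.28×230 = 151.9 kJ/min.
Handling time per unit search time: 0.36×9.6 + 0.21×1.6 + 0.28×3.6 = 4.8.
Rate = 151.9/(1 + 4.8) = 26.19 kJ/min.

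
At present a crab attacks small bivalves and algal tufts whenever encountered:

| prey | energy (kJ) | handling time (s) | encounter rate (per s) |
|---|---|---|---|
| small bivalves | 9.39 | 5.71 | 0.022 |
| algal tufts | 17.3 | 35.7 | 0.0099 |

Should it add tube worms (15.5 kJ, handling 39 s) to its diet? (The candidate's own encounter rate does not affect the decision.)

On small bivalves and algal tufts alone, R = ΣλE/(1+Σλh) = 0.3779/1.479 = 0.2555 kJ/s.
Profitability of tube worms: 15.5/39 = 0.3974 kJ/s.
Since 0.3974 > R, including tube worms increases the long-run rate.

Yes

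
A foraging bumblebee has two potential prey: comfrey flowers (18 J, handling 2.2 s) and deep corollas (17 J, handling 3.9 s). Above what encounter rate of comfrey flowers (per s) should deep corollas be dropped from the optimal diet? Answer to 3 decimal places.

0.518 per s

The zero-one rule: include deep corollas iff E₂/h₂ > λE₁/(1+λh₁). Equality gives the switch point.
λE₁h₂ = E₂ + λE₂h₁ ⇒ λ = E₂/(E₁h₂ − E₂h₁) = 17/(70.2 − 37.4) = 0.5183 per s.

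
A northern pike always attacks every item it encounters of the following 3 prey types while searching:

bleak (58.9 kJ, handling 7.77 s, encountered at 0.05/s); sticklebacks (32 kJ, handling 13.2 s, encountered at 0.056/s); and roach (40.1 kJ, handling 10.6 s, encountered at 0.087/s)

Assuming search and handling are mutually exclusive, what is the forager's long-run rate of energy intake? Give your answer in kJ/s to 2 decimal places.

Energy encountered per unit search time: 0.05×58.9 + 0.056×32 + 0.087×40.1 = 8.226 kJ/s.
Handling time per unit search time: 0.05×7.77 + 0.056×13.2 + 0.087×10.6 = 2.05.
Rate = 8.226/(1 + 2.05) = 2.697 kJ/s.

2.70 kJ/s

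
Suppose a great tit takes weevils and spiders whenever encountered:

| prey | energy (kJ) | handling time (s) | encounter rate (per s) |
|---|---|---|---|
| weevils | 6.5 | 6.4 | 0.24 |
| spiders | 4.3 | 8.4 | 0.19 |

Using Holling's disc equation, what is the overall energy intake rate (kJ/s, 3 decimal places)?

R = Σλ_iE_i / (1 + Σλ_ih_i)
Numerator: 0.24×6.5 + 0.19×4.3 = 2.377
Denominator: 1 + 0.24×6.4 + 0.19×8.4 = 4.132
R = 2.377/4.132 = 0.5753 kJ/s

0.575 kJ/s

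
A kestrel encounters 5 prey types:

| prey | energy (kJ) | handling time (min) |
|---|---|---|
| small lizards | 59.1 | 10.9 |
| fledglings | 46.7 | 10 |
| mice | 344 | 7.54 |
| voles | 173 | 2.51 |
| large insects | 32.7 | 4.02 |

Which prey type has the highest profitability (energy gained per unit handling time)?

Profitability E/h (kJ/min): small lizards = 59.1/10.9 = 5.42, fledglings = 46.7/10 = 4.67, mice = 344/7.54 = 45.6, voles = 173/2.51 = 68.9, large insects = 32.7/4.02 = 8.13.
Ranked: voles > mice > large insects > small lizards > fledglings.

voles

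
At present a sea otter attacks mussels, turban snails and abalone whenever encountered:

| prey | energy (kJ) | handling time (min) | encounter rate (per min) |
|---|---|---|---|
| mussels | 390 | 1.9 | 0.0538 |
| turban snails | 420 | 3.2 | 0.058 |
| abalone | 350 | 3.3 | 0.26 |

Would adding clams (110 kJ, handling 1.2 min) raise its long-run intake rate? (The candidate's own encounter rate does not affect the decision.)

Current rate: (0.0538×390 + 0.058×420 + 0.26×350)/(1 + 0.0538×1.9 + 0.058×3.2 + 0.26×3.3) = 63.54 kJ/min.
clams: E/h = 110/1.2 = 91.67 kJ/min.
91.67 > 63.54, so adding clams raises the average — include it.

Yes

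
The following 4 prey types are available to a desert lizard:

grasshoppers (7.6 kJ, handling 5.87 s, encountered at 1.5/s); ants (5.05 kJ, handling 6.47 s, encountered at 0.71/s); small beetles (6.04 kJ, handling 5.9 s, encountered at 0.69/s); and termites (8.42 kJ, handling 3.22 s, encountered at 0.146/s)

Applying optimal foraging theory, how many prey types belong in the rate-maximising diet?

2

Rank by E/h (kJ/s): termites 2.61, grasshoppers 1.29, small beetles 1.02, ants 0.781. Include each in turn until the next type's E/h falls below the running intake rate.
Rate on top 1: 0.8362. grasshoppers: 1.29 > 0.8362 → include.
Rate on top 2: 1.229. small beetles: 1.02 < 1.229 → exclude; stop.
Optimal diet: termites, grasshoppers — 2 of 4 types.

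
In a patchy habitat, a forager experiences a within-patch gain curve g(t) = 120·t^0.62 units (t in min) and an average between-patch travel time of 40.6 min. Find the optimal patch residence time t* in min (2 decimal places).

Maximise g(t)/(T+t): set derivative to zero → g'(t)(T+t) = g(t).
g'(t) = 0.62·120·t^-0.38. Setting 0.62·120·t^-0.38 = 120·t^0.62/(40.6+t) gives 0.62(40.6+t) = t, so 0.38·t = 0.62×40.6.
t* = 0.62×40.6/0.38 = 66.24 min.

66.24 min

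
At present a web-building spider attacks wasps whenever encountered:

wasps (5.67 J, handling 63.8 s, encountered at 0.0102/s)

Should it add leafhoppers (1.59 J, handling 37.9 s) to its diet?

Yes

Current rate: (0.0102×5.67)/(1 + 0.0102×63.8) = 0.03503 J/s.
leafhoppers: E/h = 1.59/37.9 = 0.04195 J/s.
0.04195 > 0.03503, so adding leafhoppers raises the average — include it.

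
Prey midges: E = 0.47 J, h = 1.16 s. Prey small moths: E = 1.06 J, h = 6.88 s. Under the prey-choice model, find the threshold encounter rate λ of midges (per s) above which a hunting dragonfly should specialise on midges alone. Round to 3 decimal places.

At the threshold, the rate on midges alone equals the profitability of small moths: λ·0.47/(1 + λ·1.16) = 1.06/6.88 = 0.1541.
Rearranging, λ(0.47 − 0.1541×1.16) = 0.1541, so λ = 0.1541/0.2913 = 0.5289 per s.

0.529 per s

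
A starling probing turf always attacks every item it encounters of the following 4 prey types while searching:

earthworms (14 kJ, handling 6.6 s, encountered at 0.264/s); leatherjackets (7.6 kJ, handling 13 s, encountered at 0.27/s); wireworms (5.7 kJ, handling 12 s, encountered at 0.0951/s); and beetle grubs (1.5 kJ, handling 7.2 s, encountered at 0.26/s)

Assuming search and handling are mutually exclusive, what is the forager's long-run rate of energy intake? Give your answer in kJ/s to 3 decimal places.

0.721 kJ/s

Energy encountered per unit search time: 0.264×14 + 0.27×7.6 + 0.0951×5.7 + 0.26×1.5 = 6.68 kJ/s.
Handling time per unit search time: 0.264×6.6 + 0.27×13 + 0.0951×12 + 0.26×7.2 = 8.266.
Rate = 6.68/(1 + 8.266) = 0.721 kJ/s.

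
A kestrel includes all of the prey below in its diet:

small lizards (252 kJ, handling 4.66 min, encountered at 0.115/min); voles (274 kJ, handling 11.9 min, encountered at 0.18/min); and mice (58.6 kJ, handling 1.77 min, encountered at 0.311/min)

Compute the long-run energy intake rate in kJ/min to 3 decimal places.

Energy encountered per unit search time: 0.115×252 + 0.18×274 + 0.311×58.6 = 96.52 kJ/min.
Handling time per unit search time: 0.115×4.66 + 0.18×11.9 + 0.311×1.77 = 3.228.
Rate = 96.52/(1 + 3.228) = 22.83 kJ/min.

22.828 kJ/min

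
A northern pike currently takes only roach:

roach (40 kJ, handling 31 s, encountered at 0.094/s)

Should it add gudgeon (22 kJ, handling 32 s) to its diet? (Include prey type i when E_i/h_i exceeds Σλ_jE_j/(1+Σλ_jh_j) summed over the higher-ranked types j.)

No

On roach alone, R = ΣλE/(1+Σλh) = 3.76/3.914 = 0.9607 kJ/s.
Profitability of gudgeon: 22/32 = 0.6875 kJ/s.
Since 0.6875 < R, time spent handling gudgeon is better spent searching.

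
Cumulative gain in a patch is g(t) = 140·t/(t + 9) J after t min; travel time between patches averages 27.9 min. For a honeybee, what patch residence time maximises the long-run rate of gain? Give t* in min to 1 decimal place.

15.8 min

Maximise g(t)/(T+t): set derivative to zero → g'(t)(T+t) = g(t).
g'(t) = 140·9/(t + 9)². Setting 140·9/(t+9)² = 140t/[(t+9)(27.9+t)] gives 9(27.9+t) = t(t+9), so t² = 9×27.9 = 251.1.
t* = √251.1 = 15.85 min.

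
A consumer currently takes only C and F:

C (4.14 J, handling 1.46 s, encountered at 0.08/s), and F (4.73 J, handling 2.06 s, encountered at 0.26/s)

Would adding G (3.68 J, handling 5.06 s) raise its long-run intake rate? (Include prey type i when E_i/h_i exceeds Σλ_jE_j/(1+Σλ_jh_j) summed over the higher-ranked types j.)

No

Intake rate on the current diet: R = (0.08×4.14 + 0.26×4.73) / (1 + 0.08×1.46 + 0.26×2.06) = 1.561/1.652 = 0.9447 J/s.
G: E/h = 3.68/5.06 = 0.7273 J/s.
Since 0.7273 < R, time spent handling G is better spent searching.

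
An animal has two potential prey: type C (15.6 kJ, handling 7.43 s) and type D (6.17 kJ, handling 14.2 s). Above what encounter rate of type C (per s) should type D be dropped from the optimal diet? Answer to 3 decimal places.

At the threshold, the rate on type C alone equals the profitability of type D: λ·15.6/(1 + λ·7.43) = 6.17/14.2 = 0.4345.
Rearranging, λ(15.6 − 0.4345×7.43) = 0.4345, so λ = 0.4345/12.37 = 0.03512 per s.

0.035 per s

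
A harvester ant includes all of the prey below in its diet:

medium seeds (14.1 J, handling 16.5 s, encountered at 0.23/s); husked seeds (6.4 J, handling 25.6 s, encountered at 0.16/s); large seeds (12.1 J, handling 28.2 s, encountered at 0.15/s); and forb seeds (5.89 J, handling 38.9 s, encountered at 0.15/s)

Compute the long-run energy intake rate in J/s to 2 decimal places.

R = Σλ_iE_i / (1 + Σλ_ih_i)
Numerator: 0.23×14.1 + 0.16×6.4 + 0.15×12.1 + 0.15×5.89 = 6.965
Denominator: 1 + 0.23×16.5 + 0.16×25.6 + 0.15×28.2 + 0.15×38.9 = 18.96
R = 6.965/18.96 = 0.3675 J/s

0.37 J/s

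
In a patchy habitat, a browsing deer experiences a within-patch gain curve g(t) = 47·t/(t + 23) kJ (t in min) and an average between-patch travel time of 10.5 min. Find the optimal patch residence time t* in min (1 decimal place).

Optimal t* satisfies g'(t*) = g(t*)/(T + t*).
g'(t) = 47·23/(t + 23)². Setting 47·23/(t+23)² = 47t/[(t+23)(10.5+t)] gives 23(10.5+t) = t(t+23), so t² = 23×10.5 = 241.5.
t* = √241.5 = 15.54 min.

15.5 min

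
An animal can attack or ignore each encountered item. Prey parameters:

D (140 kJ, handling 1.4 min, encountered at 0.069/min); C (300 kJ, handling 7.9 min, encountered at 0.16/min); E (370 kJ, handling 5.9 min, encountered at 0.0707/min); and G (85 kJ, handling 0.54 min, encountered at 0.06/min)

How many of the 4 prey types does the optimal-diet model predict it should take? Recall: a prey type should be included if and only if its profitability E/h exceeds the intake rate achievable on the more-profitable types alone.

Rank by E/h (kJ/min): G 157, D 100, E 62.7, C 38. Include each in turn until the next type's E/h falls below the running intake rate.
Rate on top 1: 4.94. D: 100 > 4.94 → include.
Rate on top 2: 13.07. E: 62.7 > 13.07 → include.
Rate on top 3: 26.47. C: 38 > 26.47 → include.
Optimal diet: G, D, E, C — 4 of 4 types.

4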